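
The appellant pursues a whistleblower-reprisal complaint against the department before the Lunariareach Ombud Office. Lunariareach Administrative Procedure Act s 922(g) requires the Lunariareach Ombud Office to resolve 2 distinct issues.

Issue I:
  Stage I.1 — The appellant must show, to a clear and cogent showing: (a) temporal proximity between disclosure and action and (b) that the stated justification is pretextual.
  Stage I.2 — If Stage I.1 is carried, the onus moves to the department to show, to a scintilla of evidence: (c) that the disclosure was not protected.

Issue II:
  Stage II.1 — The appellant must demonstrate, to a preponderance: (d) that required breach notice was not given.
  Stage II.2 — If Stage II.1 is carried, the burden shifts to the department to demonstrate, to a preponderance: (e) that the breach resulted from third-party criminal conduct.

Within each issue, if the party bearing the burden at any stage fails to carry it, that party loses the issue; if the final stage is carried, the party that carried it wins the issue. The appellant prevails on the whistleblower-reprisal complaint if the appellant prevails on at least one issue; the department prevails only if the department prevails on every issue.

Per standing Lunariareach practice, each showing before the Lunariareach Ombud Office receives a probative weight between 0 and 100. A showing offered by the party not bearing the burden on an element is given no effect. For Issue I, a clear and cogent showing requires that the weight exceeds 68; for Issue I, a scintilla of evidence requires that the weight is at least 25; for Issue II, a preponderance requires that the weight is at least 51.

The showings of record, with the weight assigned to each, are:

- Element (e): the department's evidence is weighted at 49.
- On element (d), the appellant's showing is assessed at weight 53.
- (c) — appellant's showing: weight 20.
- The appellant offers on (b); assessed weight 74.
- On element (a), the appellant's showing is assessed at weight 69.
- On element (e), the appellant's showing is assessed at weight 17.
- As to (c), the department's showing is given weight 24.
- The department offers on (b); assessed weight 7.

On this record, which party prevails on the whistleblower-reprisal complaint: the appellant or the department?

appellant

— Issue I —
Stage I.1 — burden on appellant; standard: a clear and cogent showing (weight exceeds 68).
    (a): 69 > 68 [met]
    (b): 74 (department's 7 disregarded) > 68 [met]
  All elements met. The burden passes to the department.
Stage I.2 — burden on department; standard: a scintilla of evidence (weight is at least 25).
    (c): 24 (appellant's 20 disregarded) < 25 [not met]
  Stage I.2 not carried; the department fails its burden.
So the appellant prevails on this issue.
— Issue II —
At Stage II.1 the appellant must meet a preponderance (weight is at least 51): on (d) the weight is 53, which does reach 51, so (d) meets the standard.
  Stage II.1 is satisfied; the onus moves to the department.
At Stage II.2 the department must meet a preponderance (weight is at least 51): on (e) the weight is 49 (the appellant's 17 is given no effect), which does not reach 51, so (e) does not meet the standard.
  Not every element is met, so the department fails to carry Stage II.2.
So the appellant prevails on this issue.
Per-issue: Issue I → appellant; Issue II → appellant. The appellant must prevail on at least one issue; overall, the appellant prevails.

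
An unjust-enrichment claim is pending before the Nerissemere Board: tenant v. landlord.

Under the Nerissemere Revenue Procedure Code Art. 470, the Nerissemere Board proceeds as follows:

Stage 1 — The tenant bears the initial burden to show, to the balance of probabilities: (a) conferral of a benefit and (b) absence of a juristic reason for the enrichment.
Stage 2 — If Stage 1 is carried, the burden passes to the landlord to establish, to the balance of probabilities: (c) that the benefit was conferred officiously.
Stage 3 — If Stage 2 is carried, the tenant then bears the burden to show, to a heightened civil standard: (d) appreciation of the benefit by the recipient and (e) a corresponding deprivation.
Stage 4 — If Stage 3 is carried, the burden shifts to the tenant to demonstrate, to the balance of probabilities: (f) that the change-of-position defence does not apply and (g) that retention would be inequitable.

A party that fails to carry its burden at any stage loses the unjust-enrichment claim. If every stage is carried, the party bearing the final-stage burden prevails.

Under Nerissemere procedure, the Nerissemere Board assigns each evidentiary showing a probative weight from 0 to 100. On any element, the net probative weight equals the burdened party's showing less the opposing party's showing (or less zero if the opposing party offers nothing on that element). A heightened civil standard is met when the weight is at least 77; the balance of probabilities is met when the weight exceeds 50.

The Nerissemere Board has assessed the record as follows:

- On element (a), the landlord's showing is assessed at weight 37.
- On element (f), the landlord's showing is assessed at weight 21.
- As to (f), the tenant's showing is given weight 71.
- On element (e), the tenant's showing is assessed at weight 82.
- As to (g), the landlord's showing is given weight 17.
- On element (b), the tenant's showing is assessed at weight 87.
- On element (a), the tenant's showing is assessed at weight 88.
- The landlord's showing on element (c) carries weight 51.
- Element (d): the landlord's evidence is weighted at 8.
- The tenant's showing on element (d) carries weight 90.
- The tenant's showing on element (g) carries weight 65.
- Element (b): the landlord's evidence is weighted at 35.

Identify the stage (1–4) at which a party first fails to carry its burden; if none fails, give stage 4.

stage 4

Stage 1 (tenant, the balance of probabilities, weight exceeds 50): (a) net 88−37=51 > 50 — meets; (b) net 87−35=52 > 50 — meets.
  Stage 1 carried; the burden shifts to the landlord.
Stage 2 (landlord, the balance of probabilities, weight exceeds 50): (c) 51 > 50 — meets.
  All elements met. The burden passes to the tenant.
Stage 3 (tenant, a heightened civil standard, weight is at least 77): (d) net 90−8=82 ≥ 77 — meets; (e) 82 ≥ 77 — meets.
  Stage 3 is satisfied; the tenant continues to bear the burden.
Stage 4 (tenant, the balance of probabilities, weight exceeds 50): (f) net 71−21=50 ≤ 50 — fails; (g) net 65−17=48 ≤ 50 — fails.
  Stage 4 not carried; the tenant fails its burden.
The analysis ends at Stage 4; the landlord prevails.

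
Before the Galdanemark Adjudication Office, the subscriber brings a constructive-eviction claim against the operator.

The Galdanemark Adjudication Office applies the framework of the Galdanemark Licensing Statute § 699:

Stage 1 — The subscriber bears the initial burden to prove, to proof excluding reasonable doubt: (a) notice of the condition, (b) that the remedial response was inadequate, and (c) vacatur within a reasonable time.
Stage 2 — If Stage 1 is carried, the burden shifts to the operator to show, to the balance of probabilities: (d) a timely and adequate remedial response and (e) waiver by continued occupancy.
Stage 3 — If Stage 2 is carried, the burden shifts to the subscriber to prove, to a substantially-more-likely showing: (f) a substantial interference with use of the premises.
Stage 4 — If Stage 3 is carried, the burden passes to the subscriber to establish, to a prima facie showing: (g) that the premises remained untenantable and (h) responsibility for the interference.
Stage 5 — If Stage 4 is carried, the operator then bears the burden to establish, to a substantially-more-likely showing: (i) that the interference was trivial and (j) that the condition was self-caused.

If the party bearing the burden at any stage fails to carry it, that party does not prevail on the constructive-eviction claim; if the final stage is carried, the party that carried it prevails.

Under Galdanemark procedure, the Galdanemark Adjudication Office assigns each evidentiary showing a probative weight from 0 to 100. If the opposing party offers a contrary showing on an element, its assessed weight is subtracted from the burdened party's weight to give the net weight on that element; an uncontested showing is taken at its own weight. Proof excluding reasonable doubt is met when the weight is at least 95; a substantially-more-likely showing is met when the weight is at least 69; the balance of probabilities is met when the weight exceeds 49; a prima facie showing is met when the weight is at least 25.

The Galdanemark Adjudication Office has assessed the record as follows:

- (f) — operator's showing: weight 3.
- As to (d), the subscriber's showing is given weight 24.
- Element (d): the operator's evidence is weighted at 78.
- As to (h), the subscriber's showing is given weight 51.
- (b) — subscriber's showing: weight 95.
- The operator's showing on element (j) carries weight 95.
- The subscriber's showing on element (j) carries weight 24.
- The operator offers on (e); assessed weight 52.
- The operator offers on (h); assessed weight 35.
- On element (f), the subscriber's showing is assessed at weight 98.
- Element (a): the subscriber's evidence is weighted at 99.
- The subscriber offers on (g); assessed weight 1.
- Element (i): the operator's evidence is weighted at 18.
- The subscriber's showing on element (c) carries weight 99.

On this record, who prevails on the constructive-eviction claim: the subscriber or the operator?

operator

At Stage 1 the subscriber must meet proof excluding reasonable doubt (weight is at least 95): on (a) the weight is 99, which does reach 95, so (a) meets the standard; on (b) the weight is 95, ≥ 95, so (b) meets the standard; on (c) the weight is 99, which does reach 95, so (c) meets the standard.
  Stage 1 is satisfied; the onus moves to the operator.
At Stage 2 the operator must meet the balance of probabilities (weight exceeds 49): on (d) the weight is 78 less the opposing 24 gives net 54, > 49, so (d) meets the standard; on (e) the weight is 52, which does exceed 49, so (e) meets the standard.
  All elements met. The burden passes to the subscriber.
At Stage 3 the subscriber must meet a substantially-more-likely showing (weight is at least 69): on (f) the weight is 98 less the opposing 3 gives net 95, which does reach 69, so (f) meets the standard.
  All elements met. The subscriber retains the burden for Stage 4.
At Stage 4 the subscriber must meet a prima facie showing (weight is at least 25): on (g) the weight is 1, < 25, so (g) does not meet the standard; on (h) the weight is 51 less the opposing 35 gives net 16, which does not reach 25, so (h) does not meet the standard.
  Stage 4 not carried; the subscriber fails its burden.
So the operator prevails.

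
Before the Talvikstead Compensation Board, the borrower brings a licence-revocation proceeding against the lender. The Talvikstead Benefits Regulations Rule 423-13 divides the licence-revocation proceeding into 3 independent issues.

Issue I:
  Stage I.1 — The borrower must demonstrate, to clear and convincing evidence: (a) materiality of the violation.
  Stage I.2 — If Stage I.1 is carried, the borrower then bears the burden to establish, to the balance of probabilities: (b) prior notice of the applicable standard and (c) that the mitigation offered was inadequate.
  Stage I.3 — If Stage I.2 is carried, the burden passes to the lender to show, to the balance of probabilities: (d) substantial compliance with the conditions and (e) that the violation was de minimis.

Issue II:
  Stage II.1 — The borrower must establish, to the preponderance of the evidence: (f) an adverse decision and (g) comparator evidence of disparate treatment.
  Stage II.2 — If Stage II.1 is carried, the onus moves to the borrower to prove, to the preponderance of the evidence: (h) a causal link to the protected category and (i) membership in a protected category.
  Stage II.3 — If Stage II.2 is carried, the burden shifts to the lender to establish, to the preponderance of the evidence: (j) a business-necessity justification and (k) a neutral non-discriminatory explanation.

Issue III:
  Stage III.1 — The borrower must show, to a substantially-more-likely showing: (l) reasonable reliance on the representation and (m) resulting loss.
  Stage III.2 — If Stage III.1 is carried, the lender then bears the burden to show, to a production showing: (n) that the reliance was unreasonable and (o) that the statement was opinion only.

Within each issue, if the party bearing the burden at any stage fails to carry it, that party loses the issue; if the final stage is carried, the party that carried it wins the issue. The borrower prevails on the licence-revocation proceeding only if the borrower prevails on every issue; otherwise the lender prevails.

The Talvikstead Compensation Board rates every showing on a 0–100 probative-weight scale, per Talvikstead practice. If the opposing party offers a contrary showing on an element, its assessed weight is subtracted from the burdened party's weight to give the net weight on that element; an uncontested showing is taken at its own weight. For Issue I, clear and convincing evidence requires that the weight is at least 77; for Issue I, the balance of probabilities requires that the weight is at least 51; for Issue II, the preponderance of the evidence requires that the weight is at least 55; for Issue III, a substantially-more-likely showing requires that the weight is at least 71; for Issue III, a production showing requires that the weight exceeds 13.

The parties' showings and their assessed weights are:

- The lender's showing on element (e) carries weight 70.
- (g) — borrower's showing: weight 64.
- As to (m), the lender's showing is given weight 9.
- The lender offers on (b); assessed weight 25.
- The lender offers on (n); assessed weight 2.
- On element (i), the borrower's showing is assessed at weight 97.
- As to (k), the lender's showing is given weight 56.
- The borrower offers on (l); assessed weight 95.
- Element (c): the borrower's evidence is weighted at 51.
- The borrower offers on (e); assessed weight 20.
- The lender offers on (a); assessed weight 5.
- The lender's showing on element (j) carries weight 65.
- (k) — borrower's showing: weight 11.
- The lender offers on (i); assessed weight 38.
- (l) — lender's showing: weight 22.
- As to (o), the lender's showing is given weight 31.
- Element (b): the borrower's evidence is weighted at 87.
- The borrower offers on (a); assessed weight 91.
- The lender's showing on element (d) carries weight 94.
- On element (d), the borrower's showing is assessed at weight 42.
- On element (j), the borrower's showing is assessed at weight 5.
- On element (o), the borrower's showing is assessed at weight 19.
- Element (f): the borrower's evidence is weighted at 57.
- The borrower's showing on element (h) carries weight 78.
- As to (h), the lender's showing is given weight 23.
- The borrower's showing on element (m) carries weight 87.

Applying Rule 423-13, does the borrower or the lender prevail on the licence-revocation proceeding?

borrower

— Issue I —
Stage I.1 — burden on borrower; standard: clear and convincing evidence (weight is at least 77).
    (a): 91 − 5 = 86 ≥ 77 [met]
  Stage I.1 carried; the burden remains with the borrower.
Stage I.2 — burden on borrower; standard: the balance of probabilities (weight is at least 51).
    (b): 87 − 25 = 62 ≥ 51 [met]
    (c): 51 ≥ 51 [met]
  All elements met. The burden passes to the lender.
Stage I.3 — burden on lender; standard: the balance of probabilities (weight is at least 51).
    (d): 94 − 42 = 52 ≥ 51 [met]
    (e): 70 − 20 = 50 < 51 [not met]
  The lender does not carry Stage I.3.
The analysis ends at Stage I.3; the borrower prevails on this issue.
— Issue II —
At Stage II.1 the borrower must meet the preponderance of the evidence (weight is at least 55): on (f) the weight is 57, ≥ 55, so (f) meets the standard; on (g) the weight is 64, ≥ 55, so (g) meets the standard.
  Stage II.1 is satisfied; the borrower continues to bear the burden.
At Stage II.2 the borrower must meet the preponderance of the evidence (weight is at least 55): on (h) the weight is 78 less the opposing 23 gives net 55, ≥ 55, so (h) meets the standard; on (i) the weight is 97 less the opposing 38 gives net 59, which does reach 55, so (i) meets the standard.
  Stage II.2 is satisfied; the onus moves to the lender.
At Stage II.3 the lender must meet the preponderance of the evidence (weight is at least 55): on (j) the weight is 65 less the opposing 5 gives net 60, which does reach 55, so (j) meets the standard; on (k) the weight is 56 less the opposing 11 gives net 45, which does not reach 55, so (k) does not meet the standard.
  Stage II.3 not carried; the lender fails its burden.
So the borrower prevails on this issue.
— Issue III —
At Stage III.1 the borrower must meet a substantially-more-likely showing (weight is at least 71): on (l) the weight is 95 less the opposing 22 gives net 73, which does reach 71, so (l) meets the standard; on (m) the weight is 87 less the opposing 9 gives net 78, which does reach 71, so (m) meets the standard.
  Stage III.1 is satisfied; the onus moves to the lender.
At Stage III.2 the lender must meet a production showing (weight exceeds 13): on (n) the weight is 2, ≤ 13, so (n) does not meet the standard; on (o) the weight is 31 less the opposing 19 gives net 12, ≤ 13, so (o) does not meet the standard.
  The lender does not carry Stage III.2.
So the borrower prevails on this issue.
Per-issue: Issue I → borrower; Issue II → borrower; Issue III → borrower. The borrower must prevail on every issue; overall, the borrower prevails.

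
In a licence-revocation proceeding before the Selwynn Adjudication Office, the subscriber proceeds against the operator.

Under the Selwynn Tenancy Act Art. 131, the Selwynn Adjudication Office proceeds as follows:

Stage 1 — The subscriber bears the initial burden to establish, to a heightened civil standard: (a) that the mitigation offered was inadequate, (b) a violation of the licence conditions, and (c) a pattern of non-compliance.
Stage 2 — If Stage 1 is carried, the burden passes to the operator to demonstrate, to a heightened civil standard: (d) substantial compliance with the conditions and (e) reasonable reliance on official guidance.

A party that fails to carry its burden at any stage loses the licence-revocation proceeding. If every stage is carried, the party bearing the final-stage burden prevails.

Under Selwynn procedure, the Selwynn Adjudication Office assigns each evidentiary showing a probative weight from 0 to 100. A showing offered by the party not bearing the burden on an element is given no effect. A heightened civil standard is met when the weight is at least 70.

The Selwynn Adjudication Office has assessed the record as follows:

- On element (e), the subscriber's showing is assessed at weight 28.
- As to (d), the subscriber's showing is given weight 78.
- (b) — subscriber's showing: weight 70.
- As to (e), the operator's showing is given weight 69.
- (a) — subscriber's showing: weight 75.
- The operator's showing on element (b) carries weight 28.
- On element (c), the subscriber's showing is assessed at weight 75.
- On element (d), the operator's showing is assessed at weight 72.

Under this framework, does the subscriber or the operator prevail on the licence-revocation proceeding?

subscriber

At Stage 1 the subscriber must meet a heightened civil standard (weight is at least 70): on (a) the weight is 75, ≥ 70, so (a) meets the standard; on (b) the weight is 70 (the operator's 28 is given no effect), which does reach 70, so (b) meets the standard; on (c) the weight is 75, ≥ 70, so (c) meets the standard.
  Stage 1 is satisfied; the onus moves to the operator.
At Stage 2 the operator must meet a heightened civil standard (weight is at least 70): on (d) the weight is 72 (the subscriber's 78 is given no effect), which does reach 70, so (d) meets the standard; on (e) the weight is 69 (the subscriber's 28 is given no effect), < 70, so (e) does not meet the standard.
  Not every element is met, so the operator fails to carry Stage 2.
So the subscriber prevails.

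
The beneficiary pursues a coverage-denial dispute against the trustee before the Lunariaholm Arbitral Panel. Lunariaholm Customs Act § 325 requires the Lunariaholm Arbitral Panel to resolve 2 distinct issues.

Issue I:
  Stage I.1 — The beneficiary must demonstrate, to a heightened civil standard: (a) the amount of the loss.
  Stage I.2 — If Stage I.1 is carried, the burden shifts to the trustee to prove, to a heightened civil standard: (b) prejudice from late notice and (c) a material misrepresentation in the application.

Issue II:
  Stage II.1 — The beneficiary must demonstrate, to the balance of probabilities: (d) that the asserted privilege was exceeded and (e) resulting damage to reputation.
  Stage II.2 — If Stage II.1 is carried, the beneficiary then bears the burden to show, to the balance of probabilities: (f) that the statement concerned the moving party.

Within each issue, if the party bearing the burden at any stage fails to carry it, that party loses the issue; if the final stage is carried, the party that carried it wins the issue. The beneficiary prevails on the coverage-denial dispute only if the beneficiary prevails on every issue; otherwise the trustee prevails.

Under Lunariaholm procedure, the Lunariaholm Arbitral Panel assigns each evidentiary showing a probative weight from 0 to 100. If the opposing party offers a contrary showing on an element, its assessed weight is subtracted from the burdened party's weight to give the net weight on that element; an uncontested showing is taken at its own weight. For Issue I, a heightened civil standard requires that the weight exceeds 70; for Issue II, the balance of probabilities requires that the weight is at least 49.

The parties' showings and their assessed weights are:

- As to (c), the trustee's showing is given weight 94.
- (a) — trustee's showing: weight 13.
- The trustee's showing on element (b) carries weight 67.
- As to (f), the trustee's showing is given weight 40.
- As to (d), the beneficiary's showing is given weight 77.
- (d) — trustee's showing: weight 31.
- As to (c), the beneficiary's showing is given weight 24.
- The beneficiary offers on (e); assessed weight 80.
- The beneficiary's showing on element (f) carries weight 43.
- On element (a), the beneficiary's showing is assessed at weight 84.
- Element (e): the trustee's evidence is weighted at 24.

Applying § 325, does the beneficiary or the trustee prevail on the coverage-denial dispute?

trustee

— Issue I —
Stage I.1 — burden on beneficiary; standard: a heightened civil standard (weight exceeds 70).
    (a): 84 − 13 = 71 > 70 [met]
  The beneficiary carries Stage I.1; the trustee now bears the burden.
Stage I.2 — burden on trustee; standard: a heightened civil standard (weight exceeds 70).
    (b): 67 ≤ 70 [not met]
    (c): 94 − 24 = 70 ≤ 70 [not met]
  Not every element is met, so the trustee fails to carry Stage I.2.
The analysis ends at Stage I.2; the beneficiary prevails on this issue.
— Issue II —
Stage II.1 (beneficiary, the balance of probabilities, weight is at least 49): (d) net 77−31=46 < 49 — fails; (e) net 80−24=56 ≥ 49 — meets.
  Stage II.1 not carried; the beneficiary fails its burden.
So the trustee prevails on this issue.
Per-issue: Issue I → beneficiary; Issue II → trustee. The beneficiary must prevail on every issue; overall, the trustee prevails.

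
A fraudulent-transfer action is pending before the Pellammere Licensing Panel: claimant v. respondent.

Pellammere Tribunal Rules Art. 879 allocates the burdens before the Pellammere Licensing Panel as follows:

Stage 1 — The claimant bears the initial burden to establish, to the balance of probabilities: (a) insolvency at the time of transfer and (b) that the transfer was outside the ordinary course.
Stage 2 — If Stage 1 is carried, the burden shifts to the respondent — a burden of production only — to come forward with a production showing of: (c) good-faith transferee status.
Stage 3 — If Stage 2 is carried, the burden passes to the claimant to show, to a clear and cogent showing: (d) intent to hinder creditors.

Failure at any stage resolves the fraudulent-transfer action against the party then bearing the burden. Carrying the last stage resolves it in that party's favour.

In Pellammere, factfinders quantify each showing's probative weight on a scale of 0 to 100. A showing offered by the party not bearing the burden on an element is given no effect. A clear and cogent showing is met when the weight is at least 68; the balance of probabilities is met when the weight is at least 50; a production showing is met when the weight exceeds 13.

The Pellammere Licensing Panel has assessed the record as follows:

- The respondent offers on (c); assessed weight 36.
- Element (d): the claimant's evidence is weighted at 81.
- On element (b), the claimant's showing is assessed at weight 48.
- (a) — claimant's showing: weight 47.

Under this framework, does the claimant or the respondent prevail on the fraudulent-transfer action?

respondent

Stage 1 (claimant, the balance of probabilities, weight is at least 50): (a) 47 < 50 — fails; (b) 48 < 50 — fails.
  The claimant does not carry Stage 1.
The respondent prevails.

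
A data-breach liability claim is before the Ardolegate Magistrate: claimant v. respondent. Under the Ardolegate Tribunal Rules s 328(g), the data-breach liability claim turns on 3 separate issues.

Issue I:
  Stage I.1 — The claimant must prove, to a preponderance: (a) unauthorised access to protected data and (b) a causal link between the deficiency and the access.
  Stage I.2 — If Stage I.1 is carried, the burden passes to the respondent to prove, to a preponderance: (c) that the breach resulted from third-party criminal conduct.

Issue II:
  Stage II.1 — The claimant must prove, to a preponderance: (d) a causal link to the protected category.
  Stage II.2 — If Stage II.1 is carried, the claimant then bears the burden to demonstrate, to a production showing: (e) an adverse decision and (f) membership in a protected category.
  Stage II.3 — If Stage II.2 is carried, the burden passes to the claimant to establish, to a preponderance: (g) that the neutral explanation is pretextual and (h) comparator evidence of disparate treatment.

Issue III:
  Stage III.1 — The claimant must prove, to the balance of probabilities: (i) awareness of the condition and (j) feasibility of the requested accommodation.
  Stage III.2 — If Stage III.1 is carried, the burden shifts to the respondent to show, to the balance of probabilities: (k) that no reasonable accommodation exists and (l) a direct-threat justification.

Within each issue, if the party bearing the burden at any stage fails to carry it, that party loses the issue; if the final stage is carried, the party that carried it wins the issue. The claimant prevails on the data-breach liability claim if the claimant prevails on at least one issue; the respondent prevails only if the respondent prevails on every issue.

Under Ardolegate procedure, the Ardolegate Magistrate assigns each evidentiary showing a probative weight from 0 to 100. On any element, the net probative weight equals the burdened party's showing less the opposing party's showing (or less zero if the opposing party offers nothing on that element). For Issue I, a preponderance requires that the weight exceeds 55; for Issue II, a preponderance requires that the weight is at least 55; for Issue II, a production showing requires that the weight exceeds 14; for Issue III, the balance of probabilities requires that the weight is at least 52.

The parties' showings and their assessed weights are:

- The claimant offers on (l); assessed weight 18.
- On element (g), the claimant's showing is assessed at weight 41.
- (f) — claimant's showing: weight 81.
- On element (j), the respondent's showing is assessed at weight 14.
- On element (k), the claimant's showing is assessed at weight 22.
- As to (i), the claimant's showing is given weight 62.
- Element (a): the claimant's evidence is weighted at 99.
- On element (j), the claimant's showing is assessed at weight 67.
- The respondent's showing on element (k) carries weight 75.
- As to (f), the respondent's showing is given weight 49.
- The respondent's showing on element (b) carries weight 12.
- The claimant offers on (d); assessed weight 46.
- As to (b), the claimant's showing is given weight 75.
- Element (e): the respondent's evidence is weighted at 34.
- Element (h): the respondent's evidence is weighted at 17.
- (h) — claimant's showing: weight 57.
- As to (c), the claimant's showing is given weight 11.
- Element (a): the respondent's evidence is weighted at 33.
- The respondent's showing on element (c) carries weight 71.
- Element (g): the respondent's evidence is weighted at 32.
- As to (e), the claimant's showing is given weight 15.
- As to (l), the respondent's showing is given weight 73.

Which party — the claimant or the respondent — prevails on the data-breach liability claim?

respondent

— Issue I —
Stage I.1 (claimant, a preponderance, weight exceeds 55): (a) net 99−33=66 > 55 — meets; (b) net 75−12=63 > 55 — meets.
  Stage I.1 carried; the burden shifts to the respondent.
Stage I.2 (respondent, a preponderance, weight exceeds 55): (c) net 71−11=60 > 55 — meets.
  Stage I.2 carried; the final stage is satisfied.
All stages carried — the respondent prevails on this issue.
— Issue II —
Stage II.1 (claimant, a preponderance, weight is at least 55): (d) 46 < 55 — fails.
  Not every element is met, so the claimant fails to carry Stage II.1.
The analysis ends at Stage II.1; the respondent prevails on this issue.
— Issue III —
At Stage III.1 the claimant must meet the balance of probabilities (weight is at least 52): on (i) the weight is 62, ≥ 52, so (i) meets the standard; on (j) the weight is 67 less the opposing 14 gives net 53, which does reach 52, so (j) meets the standard.
  Stage III.1 is satisfied; the onus moves to the respondent.
At Stage III.2 the respondent must meet the balance of probabilities (weight is at least 52): on (k) the weight is 75 less the opposing 22 gives net 53, which does reach 52, so (k) meets the standard; on (l) the weight is 73 less the opposing 18 gives net 55, ≥ 52, so (l) meets the standard.
  All elements met at the final stage.
Every stage carried; the respondent prevails on this issue.
Per-issue: Issue I → respondent; Issue II → respondent; Issue III → respondent. The claimant must prevail on at least one issue; overall, the respondent prevails.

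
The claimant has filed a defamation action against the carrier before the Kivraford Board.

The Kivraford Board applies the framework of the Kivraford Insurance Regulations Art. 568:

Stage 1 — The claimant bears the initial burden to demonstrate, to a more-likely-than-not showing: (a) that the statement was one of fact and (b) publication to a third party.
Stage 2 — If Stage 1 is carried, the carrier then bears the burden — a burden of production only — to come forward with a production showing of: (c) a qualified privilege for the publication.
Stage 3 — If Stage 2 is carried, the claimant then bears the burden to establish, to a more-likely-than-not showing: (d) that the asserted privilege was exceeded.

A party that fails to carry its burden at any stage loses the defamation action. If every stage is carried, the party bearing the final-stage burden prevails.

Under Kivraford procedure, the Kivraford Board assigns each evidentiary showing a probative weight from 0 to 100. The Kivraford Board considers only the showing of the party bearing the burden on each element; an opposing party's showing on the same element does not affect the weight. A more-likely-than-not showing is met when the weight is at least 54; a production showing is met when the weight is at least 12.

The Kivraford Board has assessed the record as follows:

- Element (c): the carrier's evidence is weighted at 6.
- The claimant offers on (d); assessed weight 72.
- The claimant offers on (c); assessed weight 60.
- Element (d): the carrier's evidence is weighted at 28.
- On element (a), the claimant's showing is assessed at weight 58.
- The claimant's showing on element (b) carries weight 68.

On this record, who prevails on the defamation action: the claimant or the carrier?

Stage 1 — burden on claimant; standard: a more-likely-than-not showing (weight is at least 54).
    (a): 58 ≥ 54 [met]
    (b): 68 ≥ 54 [met]
  Stage 1 carried; the burden shifts to the carrier.
Stage 2 — burden on carrier; standard: a production showing (weight is at least 12).
    (c): 6 (claimant's 60 disregarded) < 12 [not met]
  The carrier does not carry Stage 2.
The analysis ends at Stage 2; the claimant prevails.

claimant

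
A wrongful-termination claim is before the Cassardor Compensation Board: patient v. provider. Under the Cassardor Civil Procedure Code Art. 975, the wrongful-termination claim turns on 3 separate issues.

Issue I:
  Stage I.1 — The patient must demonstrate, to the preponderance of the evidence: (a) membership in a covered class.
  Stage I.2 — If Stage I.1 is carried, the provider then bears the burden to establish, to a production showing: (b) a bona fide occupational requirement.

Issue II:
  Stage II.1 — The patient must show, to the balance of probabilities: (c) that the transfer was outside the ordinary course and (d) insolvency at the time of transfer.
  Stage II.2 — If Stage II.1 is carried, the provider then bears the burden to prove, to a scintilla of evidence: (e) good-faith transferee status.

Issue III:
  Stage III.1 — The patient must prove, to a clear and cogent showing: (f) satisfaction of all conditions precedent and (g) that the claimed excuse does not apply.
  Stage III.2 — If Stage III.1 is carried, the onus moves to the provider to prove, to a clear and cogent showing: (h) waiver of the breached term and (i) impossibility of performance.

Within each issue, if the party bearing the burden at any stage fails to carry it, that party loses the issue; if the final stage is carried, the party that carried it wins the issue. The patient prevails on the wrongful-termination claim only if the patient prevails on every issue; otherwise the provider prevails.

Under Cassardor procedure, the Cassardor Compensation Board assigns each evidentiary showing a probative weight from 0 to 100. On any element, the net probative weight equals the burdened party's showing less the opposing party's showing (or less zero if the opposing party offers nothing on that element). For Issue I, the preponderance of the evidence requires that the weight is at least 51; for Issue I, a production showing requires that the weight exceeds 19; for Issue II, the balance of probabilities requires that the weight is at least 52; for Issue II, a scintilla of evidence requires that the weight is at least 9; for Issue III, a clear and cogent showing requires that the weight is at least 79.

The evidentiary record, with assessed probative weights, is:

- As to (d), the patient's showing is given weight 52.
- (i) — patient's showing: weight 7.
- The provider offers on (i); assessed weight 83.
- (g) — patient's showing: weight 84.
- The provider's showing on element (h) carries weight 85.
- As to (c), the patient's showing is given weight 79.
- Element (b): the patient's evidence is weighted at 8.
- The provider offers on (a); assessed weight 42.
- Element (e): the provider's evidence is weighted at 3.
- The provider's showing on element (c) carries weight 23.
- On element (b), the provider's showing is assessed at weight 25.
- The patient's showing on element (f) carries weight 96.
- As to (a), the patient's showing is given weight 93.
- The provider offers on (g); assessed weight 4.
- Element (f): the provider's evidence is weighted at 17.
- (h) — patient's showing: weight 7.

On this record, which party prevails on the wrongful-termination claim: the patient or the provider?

patient

— Issue I —
At Stage I.1 the patient must meet the preponderance of the evidence (weight is at least 51): on (a) the weight is 93 less the opposing 42 gives net 51, ≥ 51, so (a) meets the standard.
  The patient carries Stage I.1; the provider now bears the burden.
At Stage I.2 the provider must meet a production showing (weight exceeds 19): on (b) the weight is 25 less the opposing 8 gives net 17, which does not exceed 19, so (b) does not meet the standard.
  Not every element is met, so the provider fails to carry Stage I.2.
The patient prevails on this issue.
— Issue II —
Stage II.1 — burden on patient; standard: the balance of probabilities (weight is at least 52).
    (c): 79 − 23 = 56 ≥ 52 [met]
    (d): 52 ≥ 52 [met]
  All elements met. The burden passes to the provider.
Stage II.2 — burden on provider; standard: a scintilla of evidence (weight is at least 9).
    (e): 3 < 9 [not met]
  Stage II.2 not carried; the provider fails its burden.
The patient prevails on this issue.
— Issue III —
Stage III.1 — burden on patient; standard: a clear and cogent showing (weight is at least 79).
    (f): 96 − 17 = 79 ≥ 79 [met]
    (g): 84 − 4 = 80 ≥ 79 [met]
  All elements met. The burden passes to the provider.
Stage III.2 — burden on provider; standard: a clear and cogent showing (weight is at least 79).
    (h): 85 − 7 = 78 < 79 [not met]
    (i): 83 − 7 = 76 < 79 [not met]
  The provider does not carry Stage III.2.
So the patient prevails on this issue.
Per-issue: Issue I → patient; Issue II → patient; Issue III → patient. The patient must prevail on every issue; overall, the patient prevails.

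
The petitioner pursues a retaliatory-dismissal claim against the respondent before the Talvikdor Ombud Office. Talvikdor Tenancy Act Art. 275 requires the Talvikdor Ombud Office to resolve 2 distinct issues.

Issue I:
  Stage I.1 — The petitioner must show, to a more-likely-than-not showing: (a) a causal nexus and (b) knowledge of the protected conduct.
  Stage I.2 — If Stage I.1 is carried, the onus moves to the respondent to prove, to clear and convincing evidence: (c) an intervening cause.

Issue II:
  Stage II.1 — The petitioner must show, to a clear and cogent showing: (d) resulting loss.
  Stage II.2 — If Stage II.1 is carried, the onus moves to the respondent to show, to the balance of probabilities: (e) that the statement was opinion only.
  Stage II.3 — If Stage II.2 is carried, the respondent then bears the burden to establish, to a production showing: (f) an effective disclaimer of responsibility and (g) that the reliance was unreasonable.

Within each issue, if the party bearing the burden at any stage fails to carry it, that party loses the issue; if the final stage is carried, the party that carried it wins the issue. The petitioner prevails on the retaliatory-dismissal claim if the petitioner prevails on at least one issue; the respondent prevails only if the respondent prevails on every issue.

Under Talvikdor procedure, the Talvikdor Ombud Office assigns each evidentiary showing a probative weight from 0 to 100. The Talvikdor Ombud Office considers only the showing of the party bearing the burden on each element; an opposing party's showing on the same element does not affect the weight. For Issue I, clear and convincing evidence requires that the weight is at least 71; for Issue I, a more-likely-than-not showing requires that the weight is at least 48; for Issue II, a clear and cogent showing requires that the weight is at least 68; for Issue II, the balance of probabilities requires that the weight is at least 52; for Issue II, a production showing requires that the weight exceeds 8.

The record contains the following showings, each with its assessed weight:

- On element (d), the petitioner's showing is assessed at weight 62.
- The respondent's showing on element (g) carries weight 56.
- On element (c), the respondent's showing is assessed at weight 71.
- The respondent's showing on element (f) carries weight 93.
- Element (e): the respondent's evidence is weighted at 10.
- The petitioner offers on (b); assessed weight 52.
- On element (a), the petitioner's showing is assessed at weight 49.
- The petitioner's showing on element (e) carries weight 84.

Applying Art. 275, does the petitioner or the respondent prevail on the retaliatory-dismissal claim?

respondent

— Issue I —
Stage I.1 (petitioner, a more-likely-than-not showing, weight is at least 48): (a) 49 ≥ 48 — meets; (b) 52 ≥ 48 — meets.
  The petitioner carries Stage I.1; the respondent now bears the burden.
Stage I.2 (respondent, clear and convincing evidence, weight is at least 71): (c) 71 ≥ 71 — meets.
  Stage I.2 carried; the final stage is satisfied.
With every stage satisfied, the respondent prevails on this issue.
— Issue II —
At Stage II.1 the petitioner must meet a clear and cogent showing (weight is at least 68): on (d) the weight is 62, which does not reach 68, so (d) does not meet the standard.
  Stage II.1 not carried; the petitioner fails its burden.
The analysis ends at Stage II.1; the respondent prevails on this issue.
Per-issue: Issue I → respondent; Issue II → respondent. The petitioner must prevail on at least one issue; overall, the respondent prevails.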